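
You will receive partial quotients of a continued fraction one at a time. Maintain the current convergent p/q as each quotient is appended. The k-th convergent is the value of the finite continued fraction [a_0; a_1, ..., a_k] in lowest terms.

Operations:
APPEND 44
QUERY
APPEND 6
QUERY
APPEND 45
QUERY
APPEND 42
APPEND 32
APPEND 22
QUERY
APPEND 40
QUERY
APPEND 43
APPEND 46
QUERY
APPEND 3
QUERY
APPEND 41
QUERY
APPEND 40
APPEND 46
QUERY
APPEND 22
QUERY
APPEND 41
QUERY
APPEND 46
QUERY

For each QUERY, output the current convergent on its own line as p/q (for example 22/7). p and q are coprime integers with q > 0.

APPEND 44: p_0 = 44·1 + 0 = 44, q_0 = 44·0 + 1 = 1 → 44/1
APPEND 6: p_1 = 6·44 + 1 = 265, q_1 = 6·1 + 0 = 6 → 265/6
APPEND 45: p_2 = 45·265 + 44 = 11969, q_2 = 45·6 + 1 = 271 → 11969/271
APPEND 42: p_3 = 42·11969 + 265 = 502963, q_3 = 42·271 + 6 = 11388 → 502963/11388
APPEND 32: p_4 = 32·502963 + 11969 = 16106785, q_4 = 32·11388 + 271 = 364687 → 16106785/364687
APPEND 22: p_5 = 22·16106785 + 502963 = 354852233, q_5 = 22·364687 + 11388 = 8034502 → 354852233/8034502
APPEND 40: p_6 = 40·354852233 + 16106785 = 14210196105, q_6 = 40·8034502 + 364687 = 321744767 → 14210196105/321744767
APPEND 43: p_7 = 43·14210196105 + 354852233 = 611393284748, q_7 = 43·321744767 + 8034502 = 13843059483 → 611393284748/13843059483
APPEND 46: p_8 = 46·611393284748 + 14210196105 = 28138301294513, q_8 = 46·13843059483 + 321744767 = 637102480985 → 28138301294513/637102480985
APPEND 3: p_9 = 3·28138301294513 + 611393284748 = 85026297168287, q_9 = 3·637102480985 + 13843059483 = 1925150502438 → 85026297168287/1925150502438
APPEND 41: p_10 = 41·85026297168287 + 28138301294513 = 3514216485194280, q_10 = 41·1925150502438 + 637102480985 = 79568273080943 → 3514216485194280/79568273080943
APPEND 40: p_11 = 40·3514216485194280 + 85026297168287 = 140653685704939487, q_11 = 40·79568273080943 + 1925150502438 = 3184656073740158 → 140653685704939487/3184656073740158
APPEND 46: p_12 = 46·140653685704939487 + 3514216485194280 = 6473583758912410682, q_12 = 46·3184656073740158 + 79568273080943 = 146573747665128211 → 6473583758912410682/146573747665128211
APPEND 22: p_13 = 22·6473583758912410682 + 140653685704939487 = 142559496381777974491, q_13 = 22·146573747665128211 + 3184656073740158 = 3227807104706560800 → 142559496381777974491/3227807104706560800
APPEND 41: p_14 = 41·142559496381777974491 + 6473583758912410682 = 5851412935411809364813, q_14 = 41·3227807104706560800 + 146573747665128211 = 132486665040634121011 → 5851412935411809364813/132486665040634121011
APPEND 46: p_15 = 46·5851412935411809364813 + 142559496381777974491 = 269307554525325008755889, q_15 = 46·132486665040634121011 + 3227807104706560800 = 6097614398973876127306 → 269307554525325008755889/6097614398973876127306

44/1
265/6
11969/271
354852233/8034502
14210196105/321744767
28138301294513/637102480985
85026297168287/1925150502438
3514216485194280/79568273080943
6473583758912410682/146573747665128211
142559496381777974491/3227807104706560800
5851412935411809364813/132486665040634121011
269307554525325008755889/6097614398973876127306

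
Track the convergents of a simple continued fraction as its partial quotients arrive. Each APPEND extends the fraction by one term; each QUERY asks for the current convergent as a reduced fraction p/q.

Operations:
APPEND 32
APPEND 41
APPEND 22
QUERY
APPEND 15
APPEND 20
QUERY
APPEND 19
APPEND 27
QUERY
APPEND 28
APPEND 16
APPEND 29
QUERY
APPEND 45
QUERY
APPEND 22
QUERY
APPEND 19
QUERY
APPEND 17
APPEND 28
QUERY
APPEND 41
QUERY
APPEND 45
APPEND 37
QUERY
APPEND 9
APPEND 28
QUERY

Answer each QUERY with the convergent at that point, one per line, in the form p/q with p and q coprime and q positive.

28918/903
8730578/272623
4499264333/140495044
58788237251542/1835734770851
2647493507061947/82671230057819
58303645392614376/1820602796042869
1110416755966735091/34674124354872330
531301294667125840935/16590534195563301742
21802288469848986589258/680803182734924243901
36342270738671095313818423/1134831952201619632503520
9222080256792047517022072279/287970760452213247343154596

APPEND 32: p_0 = 32·1 + 0 = 32, q_0 = 32·0 + 1 = 1 → 32/1
APPEND 41: p_1 = 41·32 + 1 = 1313, q_1 = 41·1 + 0 = 41 → 1313/41
APPEND 22: p_2 = 22·1313 + 32 = 28918, q_2 = 22·41 + 1 = 903 → 28918/903
APPEND 15: p_3 = 15·28918 + 1313 = 435083, q_3 = 15·903 + 41 = 13586 → 435083/13586
APPEND 20: p_4 = 20·435083 + 28918 = 8730578, q_4 = 20·13586 + 903 = 272623 → 8730578/272623
APPEND 19: p_5 = 19·8730578 + 435083 = 166316065, q_5 = 19·272623 + 13586 = 5193423 → 166316065/5193423
APPEND 27: p_6 = 27·166316065 + 8730578 = 4499264333, q_6 = 27·5193423 + 272623 = 140495044 → 4499264333/140495044
APPEND 28: p_7 = 28·4499264333 + 166316065 = 126145717389, q_7 = 28·140495044 + 5193423 = 3939054655 → 126145717389/3939054655
APPEND 16: p_8 = 16·126145717389 + 4499264333 = 2022830742557, q_8 = 16·3939054655 + 140495044 = 63165369524 → 2022830742557/63165369524
APPEND 29: p_9 = 29·2022830742557 + 126145717389 = 58788237251542, q_9 = 29·63165369524 + 3939054655 = 1835734770851 → 58788237251542/1835734770851
APPEND 45: p_10 = 45·58788237251542 + 2022830742557 = 2647493507061947, q_10 = 45·1835734770851 + 63165369524 = 82671230057819 → 2647493507061947/82671230057819
APPEND 22: p_11 = 22·2647493507061947 + 58788237251542 = 58303645392614376, q_11 = 22·82671230057819 + 1835734770851 = 1820602796042869 → 58303645392614376/1820602796042869
APPEND 19: p_12 = 19·58303645392614376 + 2647493507061947 = 1110416755966735091, q_12 = 19·1820602796042869 + 82671230057819 = 34674124354872330 → 1110416755966735091/34674124354872330
APPEND 17: p_13 = 17·1110416755966735091 + 58303645392614376 = 18935388496827110923, q_13 = 17·34674124354872330 + 1820602796042869 = 591280716828872479 → 18935388496827110923/591280716828872479
APPEND 28: p_14 = 28·18935388496827110923 + 1110416755966735091 = 531301294667125840935, q_14 = 28·591280716828872479 + 34674124354872330 = 16590534195563301742 → 531301294667125840935/16590534195563301742
APPEND 41: p_15 = 41·531301294667125840935 + 18935388496827110923 = 21802288469848986589258, q_15 = 41·16590534195563301742 + 591280716828872479 = 680803182734924243901 → 21802288469848986589258/680803182734924243901
APPEND 45: p_16 = 45·21802288469848986589258 + 531301294667125840935 = 981634282437871522357545, q_16 = 45·680803182734924243901 + 16590534195563301742 = 30652733757267154277287 → 981634282437871522357545/30652733757267154277287
APPEND 37: p_17 = 37·981634282437871522357545 + 21802288469848986589258 = 36342270738671095313818423, q_17 = 37·30652733757267154277287 + 680803182734924243901 = 1134831952201619632503520 → 36342270738671095313818423/1134831952201619632503520
APPEND 9: p_18 = 9·36342270738671095313818423 + 981634282437871522357545 = 328062070930477729346723352, q_18 = 9·1134831952201619632503520 + 30652733757267154277287 = 10244140303571843846808967 → 328062070930477729346723352/10244140303571843846808967
APPEND 28: p_19 = 28·328062070930477729346723352 + 36342270738671095313818423 = 9222080256792047517022072279, q_19 = 28·10244140303571843846808967 + 1134831952201619632503520 = 287970760452213247343154596 → 9222080256792047517022072279/287970760452213247343154596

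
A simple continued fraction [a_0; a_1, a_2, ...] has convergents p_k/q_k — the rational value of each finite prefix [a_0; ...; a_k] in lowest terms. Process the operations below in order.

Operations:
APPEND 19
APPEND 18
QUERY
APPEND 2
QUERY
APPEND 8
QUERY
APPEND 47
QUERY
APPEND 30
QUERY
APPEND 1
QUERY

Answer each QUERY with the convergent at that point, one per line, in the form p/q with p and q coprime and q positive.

APPEND 19: p_0 = 19·1 + 0 = 19, q_0 = 19·0 + 1 = 1 → 19/1
APPEND 18: p_1 = 18·19 + 1 = 343, q_1 = 18·1 + 0 = 18 → 343/18
APPEND 2: p_2 = 2·343 + 19 = 705, q_2 = 2·18 + 1 = 37 → 705/37
APPEND 8: p_3 = 8·705 + 343 = 5983, q_3 = 8·37 + 18 = 314 → 5983/314
APPEND 47: p_4 = 47·5983 + 705 = 281906, q_4 = 47·314 + 37 = 14795 → 281906/14795
APPEND 30: p_5 = 30·281906 + 5983 = 8463163, q_5 = 30·14795 + 314 = 444164 → 8463163/444164
APPEND 1: p_6 = 1·8463163 + 281906 = 8745069, q_6 = 1·444164 + 14795 = 458959 → 8745069/458959

343/18
705/37
5983/314
281906/14795
8463163/444164
8745069/458959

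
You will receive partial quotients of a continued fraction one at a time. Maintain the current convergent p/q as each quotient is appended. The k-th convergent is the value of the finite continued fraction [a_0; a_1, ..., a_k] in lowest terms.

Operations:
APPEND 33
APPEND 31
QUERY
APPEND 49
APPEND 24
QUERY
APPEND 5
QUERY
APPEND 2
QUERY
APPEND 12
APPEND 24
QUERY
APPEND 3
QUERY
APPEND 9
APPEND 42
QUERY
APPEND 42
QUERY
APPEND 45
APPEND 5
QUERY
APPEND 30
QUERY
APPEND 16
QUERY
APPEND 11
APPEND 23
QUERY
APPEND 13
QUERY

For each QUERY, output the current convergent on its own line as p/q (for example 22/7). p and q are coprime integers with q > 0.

APPEND 33: p_0 = 33·1 + 0 = 33, q_0 = 33·0 + 1 = 1 → 33/1
APPEND 31: p_1 = 31·33 + 1 = 1024, q_1 = 31·1 + 0 = 31 → 1024/31
APPEND 49: p_2 = 49·1024 + 33 = 50209, q_2 = 49·31 + 1 = 1520 → 50209/1520
APPEND 24: p_3 = 24·50209 + 1024 = 1206040, q_3 = 24·1520 + 31 = 36511 → 1206040/36511
APPEND 5: p_4 = 5·1206040 + 50209 = 6080409, q_4 = 5·36511 + 1520 = 184075 → 6080409/184075
APPEND 2: p_5 = 2·6080409 + 1206040 = 13366858, q_5 = 2·184075 + 36511 = 404661 → 13366858/404661
APPEND 12: p_6 = 12·13366858 + 6080409 = 166482705, q_6 = 12·404661 + 184075 = 5040007 → 166482705/5040007
APPEND 24: p_7 = 24·166482705 + 13366858 = 4008951778, q_7 = 24·5040007 + 404661 = 121364829 → 4008951778/121364829
APPEND 3: p_8 = 3·4008951778 + 166482705 = 12193338039, q_8 = 3·121364829 + 5040007 = 369134494 → 12193338039/369134494
APPEND 9: p_9 = 9·12193338039 + 4008951778 = 113748994129, q_9 = 9·369134494 + 121364829 = 3443575275 → 113748994129/3443575275
APPEND 42: p_10 = 42·113748994129 + 12193338039 = 4789651091457, q_10 = 42·3443575275 + 369134494 = 144999296044 → 4789651091457/144999296044
APPEND 42: p_11 = 42·4789651091457 + 113748994129 = 201279094835323, q_11 = 42·144999296044 + 3443575275 = 6093414009123 → 201279094835323/6093414009123
APPEND 45: p_12 = 45·201279094835323 + 4789651091457 = 9062348918680992, q_12 = 45·6093414009123 + 144999296044 = 274348629706579 → 9062348918680992/274348629706579
APPEND 5: p_13 = 5·9062348918680992 + 201279094835323 = 45513023688240283, q_13 = 5·274348629706579 + 6093414009123 = 1377836562542018 → 45513023688240283/1377836562542018
APPEND 30: p_14 = 30·45513023688240283 + 9062348918680992 = 1374453059565889482, q_14 = 30·1377836562542018 + 274348629706579 = 41609445505967119 → 1374453059565889482/41609445505967119
APPEND 16: p_15 = 16·1374453059565889482 + 45513023688240283 = 22036761976742471995, q_15 = 16·41609445505967119 + 1377836562542018 = 667128964658015922 → 22036761976742471995/667128964658015922
APPEND 11: p_16 = 11·22036761976742471995 + 1374453059565889482 = 243778834803733081427, q_16 = 11·667128964658015922 + 41609445505967119 = 7380028056744142261 → 243778834803733081427/7380028056744142261
APPEND 23: p_17 = 23·243778834803733081427 + 22036761976742471995 = 5628949962462603344816, q_17 = 23·7380028056744142261 + 667128964658015922 = 170407774269773287925 → 5628949962462603344816/170407774269773287925
APPEND 13: p_18 = 13·5628949962462603344816 + 243778834803733081427 = 73420128346817576564035, q_18 = 13·170407774269773287925 + 7380028056744142261 = 2222681093563796885286 → 73420128346817576564035/2222681093563796885286

1024/31
1206040/36511
6080409/184075
13366858/404661
4008951778/121364829
12193338039/369134494
4789651091457/144999296044
201279094835323/6093414009123
45513023688240283/1377836562542018
1374453059565889482/41609445505967119
22036761976742471995/667128964658015922
5628949962462603344816/170407774269773287925
73420128346817576564035/2222681093563796885286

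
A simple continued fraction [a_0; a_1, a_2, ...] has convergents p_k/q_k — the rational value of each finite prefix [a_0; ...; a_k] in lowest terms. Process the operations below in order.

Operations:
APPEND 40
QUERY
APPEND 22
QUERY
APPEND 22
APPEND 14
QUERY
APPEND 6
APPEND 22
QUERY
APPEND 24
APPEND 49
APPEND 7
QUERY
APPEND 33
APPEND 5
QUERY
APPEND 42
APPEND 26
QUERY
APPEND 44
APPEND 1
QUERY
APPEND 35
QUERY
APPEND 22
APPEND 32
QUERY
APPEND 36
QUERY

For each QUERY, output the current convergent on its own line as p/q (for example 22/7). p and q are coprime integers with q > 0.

40/1
881/22
272789/6812
36708221/916666
303889747787/7588637966
50662131771447/1265118614231
55635572884714603/1389313801231061
2505738660994962641/62572507543190700
90150956222933940473/2251220957753634139
63636607774320266837977/1589113095457694170395
2292903706651095147820219/57257660870055113275978

APPEND 40: p_0 = 40·1 + 0 = 40, q_0 = 40·0 + 1 = 1 → 40/1
APPEND 22: p_1 = 22·40 + 1 = 881, q_1 = 22·1 + 0 = 22 → 881/22
APPEND 22: p_2 = 22·881 + 40 = 19422, q_2 = 22·22 + 1 = 485 → 19422/485
APPEND 14: p_3 = 14·19422 + 881 = 272789, q_3 = 14·485 + 22 = 6812 → 272789/6812
APPEND 6: p_4 = 6·272789 + 19422 = 1656156, q_4 = 6·6812 + 485 = 41357 → 1656156/41357
APPEND 22: p_5 = 22·1656156 + 272789 = 36708221, q_5 = 22·41357 + 6812 = 916666 → 36708221/916666
APPEND 24: p_6 = 24·36708221 + 1656156 = 882653460, q_6 = 24·916666 + 41357 = 22041341 → 882653460/22041341
APPEND 49: p_7 = 49·882653460 + 36708221 = 43286727761, q_7 = 49·22041341 + 916666 = 1080942375 → 43286727761/1080942375
APPEND 7: p_8 = 7·43286727761 + 882653460 = 303889747787, q_8 = 7·1080942375 + 22041341 = 7588637966 → 303889747787/7588637966
APPEND 33: p_9 = 33·303889747787 + 43286727761 = 10071648404732, q_9 = 33·7588637966 + 1080942375 = 251505995253 → 10071648404732/251505995253
APPEND 5: p_10 = 5·10071648404732 + 303889747787 = 50662131771447, q_10 = 5·251505995253 + 7588637966 = 1265118614231 → 50662131771447/1265118614231
APPEND 42: p_11 = 42·50662131771447 + 10071648404732 = 2137881182805506, q_11 = 42·1265118614231 + 251505995253 = 53386487792955 → 2137881182805506/53386487792955
APPEND 26: p_12 = 26·2137881182805506 + 50662131771447 = 55635572884714603, q_12 = 26·53386487792955 + 1265118614231 = 1389313801231061 → 55635572884714603/1389313801231061
APPEND 44: p_13 = 44·55635572884714603 + 2137881182805506 = 2450103088110248038, q_13 = 44·1389313801231061 + 53386487792955 = 61183193741959639 → 2450103088110248038/61183193741959639
APPEND 1: p_14 = 1·2450103088110248038 + 55635572884714603 = 2505738660994962641, q_14 = 1·61183193741959639 + 1389313801231061 = 62572507543190700 → 2505738660994962641/62572507543190700
APPEND 35: p_15 = 35·2505738660994962641 + 2450103088110248038 = 90150956222933940473, q_15 = 35·62572507543190700 + 61183193741959639 = 2251220957753634139 → 90150956222933940473/2251220957753634139
APPEND 22: p_16 = 22·90150956222933940473 + 2505738660994962641 = 1985826775565541653047, q_16 = 22·2251220957753634139 + 62572507543190700 = 49589433578123141758 → 1985826775565541653047/49589433578123141758
APPEND 32: p_17 = 32·1985826775565541653047 + 90150956222933940473 = 63636607774320266837977, q_17 = 32·49589433578123141758 + 2251220957753634139 = 1589113095457694170395 → 63636607774320266837977/1589113095457694170395
APPEND 36: p_18 = 36·63636607774320266837977 + 1985826775565541653047 = 2292903706651095147820219, q_18 = 36·1589113095457694170395 + 49589433578123141758 = 57257660870055113275978 → 2292903706651095147820219/57257660870055113275978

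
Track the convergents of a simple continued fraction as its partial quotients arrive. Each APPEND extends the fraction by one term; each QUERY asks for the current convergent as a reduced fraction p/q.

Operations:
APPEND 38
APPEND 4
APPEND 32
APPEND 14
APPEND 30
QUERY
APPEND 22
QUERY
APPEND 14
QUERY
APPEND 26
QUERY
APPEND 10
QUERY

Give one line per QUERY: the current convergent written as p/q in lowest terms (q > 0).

APPEND 38: p_0 = 38·1 + 0 = 38, q_0 = 38·0 + 1 = 1 → 38/1
APPEND 4: p_1 = 4·38 + 1 = 153, q_1 = 4·1 + 0 = 4 → 153/4
APPEND 32: p_2 = 32·153 + 38 = 4934, q_2 = 32·4 + 1 = 129 → 4934/129
APPEND 14: p_3 = 14·4934 + 153 = 69229, q_3 = 14·129 + 4 = 1810 → 69229/1810
APPEND 30: p_4 = 30·69229 + 4934 = 2081804, q_4 = 30·1810 + 129 = 54429 → 2081804/54429
APPEND 22: p_5 = 22·2081804 + 69229 = 45868917, q_5 = 22·54429 + 1810 = 1199248 → 45868917/1199248
APPEND 14: p_6 = 14·45868917 + 2081804 = 644246642, q_6 = 14·1199248 + 54429 = 16843901 → 644246642/16843901
APPEND 26: p_7 = 26·644246642 + 45868917 = 16796281609, q_7 = 26·16843901 + 1199248 = 439140674 → 16796281609/439140674
APPEND 10: p_8 = 10·16796281609 + 644246642 = 168607062732, q_8 = 10·439140674 + 16843901 = 4408250641 → 168607062732/4408250641

2081804/54429
45868917/1199248
644246642/16843901
16796281609/439140674
168607062732/4408250641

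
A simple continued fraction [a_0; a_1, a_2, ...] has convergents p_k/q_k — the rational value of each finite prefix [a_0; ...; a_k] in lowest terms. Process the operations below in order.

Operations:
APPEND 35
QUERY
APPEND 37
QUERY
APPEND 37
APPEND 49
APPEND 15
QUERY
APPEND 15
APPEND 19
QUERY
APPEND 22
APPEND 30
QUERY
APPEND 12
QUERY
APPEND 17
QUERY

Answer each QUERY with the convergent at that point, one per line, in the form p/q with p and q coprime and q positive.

35/1
1296/37
35337872/1008875
10151331913/289814423
6726003016663/192023342363
80935897922781/2310671225954
1382636267703940/39473434183581

APPEND 35: p_0 = 35·1 + 0 = 35, q_0 = 35·0 + 1 = 1 → 35/1
APPEND 37: p_1 = 37·35 + 1 = 1296, q_1 = 37·1 + 0 = 37 → 1296/37
APPEND 37: p_2 = 37·1296 + 35 = 47987, q_2 = 37·37 + 1 = 1370 → 47987/1370
APPEND 49: p_3 = 49·47987 + 1296 = 2352659, q_3 = 49·1370 + 37 = 67167 → 2352659/67167
APPEND 15: p_4 = 15·2352659 + 47987 = 35337872, q_4 = 15·67167 + 1370 = 1008875 → 35337872/1008875
APPEND 15: p_5 = 15·35337872 + 2352659 = 532420739, q_5 = 15·1008875 + 67167 = 15200292 → 532420739/15200292
APPEND 19: p_6 = 19·532420739 + 35337872 = 10151331913, q_6 = 19·15200292 + 1008875 = 289814423 → 10151331913/289814423
APPEND 22: p_7 = 22·10151331913 + 532420739 = 223861722825, q_7 = 22·289814423 + 15200292 = 6391117598 → 223861722825/6391117598
APPEND 30: p_8 = 30·223861722825 + 10151331913 = 6726003016663, q_8 = 30·6391117598 + 289814423 = 192023342363 → 6726003016663/192023342363
APPEND 12: p_9 = 12·6726003016663 + 223861722825 = 80935897922781, q_9 = 12·192023342363 + 6391117598 = 2310671225954 → 80935897922781/2310671225954
APPEND 17: p_10 = 17·80935897922781 + 6726003016663 = 1382636267703940, q_10 = 17·2310671225954 + 192023342363 = 39473434183581 → 1382636267703940/39473434183581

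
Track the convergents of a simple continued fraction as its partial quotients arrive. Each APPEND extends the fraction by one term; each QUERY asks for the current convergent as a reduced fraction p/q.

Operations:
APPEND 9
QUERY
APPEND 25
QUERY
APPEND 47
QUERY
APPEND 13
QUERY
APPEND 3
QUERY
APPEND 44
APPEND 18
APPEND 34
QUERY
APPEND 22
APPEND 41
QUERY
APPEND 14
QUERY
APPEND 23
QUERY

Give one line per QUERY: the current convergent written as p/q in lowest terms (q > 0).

9/1
226/25
10631/1176
138429/15313
425918/47115
11587198485/1281774559
10477190264491/1158985577766
146935922314240/16254034766851
3390003403492011/375001785215339

APPEND 9: p_0 = 9·1 + 0 = 9, q_0 = 9·0 + 1 = 1 → 9/1
APPEND 25: p_1 = 25·9 + 1 = 226, q_1 = 25·1 + 0 = 25 → 226/25
APPEND 47: p_2 = 47·226 + 9 = 10631, q_2 = 47·25 + 1 = 1176 → 10631/1176
APPEND 13: p_3 = 13·10631 + 226 = 138429, q_3 = 13·1176 + 25 = 15313 → 138429/15313
APPEND 3: p_4 = 3·138429 + 10631 = 425918, q_4 = 3·15313 + 1176 = 47115 → 425918/47115
APPEND 44: p_5 = 44·425918 + 138429 = 18878821, q_5 = 44·47115 + 15313 = 2088373 → 18878821/2088373
APPEND 18: p_6 = 18·18878821 + 425918 = 340244696, q_6 = 18·2088373 + 47115 = 37637829 → 340244696/37637829
APPEND 34: p_7 = 34·340244696 + 18878821 = 11587198485, q_7 = 34·37637829 + 2088373 = 1281774559 → 11587198485/1281774559
APPEND 22: p_8 = 22·11587198485 + 340244696 = 255258611366, q_8 = 22·1281774559 + 37637829 = 28236678127 → 255258611366/28236678127
APPEND 41: p_9 = 41·255258611366 + 11587198485 = 10477190264491, q_9 = 41·28236678127 + 1281774559 = 1158985577766 → 10477190264491/1158985577766
APPEND 14: p_10 = 14·10477190264491 + 255258611366 = 146935922314240, q_10 = 14·1158985577766 + 28236678127 = 16254034766851 → 146935922314240/16254034766851
APPEND 23: p_11 = 23·146935922314240 + 10477190264491 = 3390003403492011, q_11 = 23·16254034766851 + 1158985577766 = 375001785215339 → 3390003403492011/375001785215339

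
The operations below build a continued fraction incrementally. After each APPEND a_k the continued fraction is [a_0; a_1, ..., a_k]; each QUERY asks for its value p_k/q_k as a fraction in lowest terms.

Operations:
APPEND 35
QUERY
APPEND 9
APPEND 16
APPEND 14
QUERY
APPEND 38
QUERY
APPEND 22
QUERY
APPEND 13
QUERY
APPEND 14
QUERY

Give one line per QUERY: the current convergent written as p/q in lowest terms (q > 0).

APPEND 35: p_0 = 35·1 + 0 = 35, q_0 = 35·0 + 1 = 1 → 35/1
APPEND 9: p_1 = 9·35 + 1 = 316, q_1 = 9·1 + 0 = 9 → 316/9
APPEND 16: p_2 = 16·316 + 35 = 5091, q_2 = 16·9 + 1 = 145 → 5091/145
APPEND 14: p_3 = 14·5091 + 316 = 71590, q_3 = 14·145 + 9 = 2039 → 71590/2039
APPEND 38: p_4 = 38·71590 + 5091 = 2725511, q_4 = 38·2039 + 145 = 77627 → 2725511/77627
APPEND 22: p_5 = 22·2725511 + 71590 = 60032832, q_5 = 22·77627 + 2039 = 1709833 → 60032832/1709833
APPEND 13: p_6 = 13·60032832 + 2725511 = 783152327, q_6 = 13·1709833 + 77627 = 22305456 → 783152327/22305456
APPEND 14: p_7 = 14·783152327 + 60032832 = 11024165410, q_7 = 14·22305456 + 1709833 = 313986217 → 11024165410/313986217

35/1
71590/2039
2725511/77627
60032832/1709833
783152327/22305456
11024165410/313986217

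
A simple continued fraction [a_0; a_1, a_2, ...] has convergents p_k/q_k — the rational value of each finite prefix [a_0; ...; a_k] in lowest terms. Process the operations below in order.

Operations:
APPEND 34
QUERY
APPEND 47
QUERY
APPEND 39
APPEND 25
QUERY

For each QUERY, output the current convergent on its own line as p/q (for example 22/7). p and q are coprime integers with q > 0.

34/1
1599/47
1561474/45897

APPEND 34: p_0 = 34·1 + 0 = 34, q_0 = 34·0 + 1 = 1 → 34/1
APPEND 47: p_1 = 47·34 + 1 = 1599, q_1 = 47·1 + 0 = 47 → 1599/47
APPEND 39: p_2 = 39·1599 + 34 = 62395, q_2 = 39·47 + 1 = 1834 → 62395/1834
APPEND 25: p_3 = 25·62395 + 1599 = 1561474, q_3 = 25·1834 + 47 = 45897 → 1561474/45897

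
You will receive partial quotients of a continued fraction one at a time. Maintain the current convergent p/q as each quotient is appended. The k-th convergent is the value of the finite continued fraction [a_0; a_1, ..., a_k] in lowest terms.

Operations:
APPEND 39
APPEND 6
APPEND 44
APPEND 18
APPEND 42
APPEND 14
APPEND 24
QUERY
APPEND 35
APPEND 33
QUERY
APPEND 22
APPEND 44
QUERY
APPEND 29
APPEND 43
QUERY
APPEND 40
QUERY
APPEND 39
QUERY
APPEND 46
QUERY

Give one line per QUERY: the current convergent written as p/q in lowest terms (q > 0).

2655591869/67803433
3073504822571/78473722090
2982320638712235/76145577930086
3724847694084625088/95104019563132415
149080462772069792191/3806370733083092003
5817862895804806520537/148543562609803720532
267770773669793169736893/6836810250784054236475

APPEND 39: p_0 = 39·1 + 0 = 39, q_0 = 39·0 + 1 = 1 → 39/1
APPEND 6: p_1 = 6·39 + 1 = 235, q_1 = 6·1 + 0 = 6 → 235/6
APPEND 44: p_2 = 44·235 + 39 = 10379, q_2 = 44·6 + 1 = 265 → 10379/265
APPEND 18: p_3 = 18·10379 + 235 = 187057, q_3 = 18·265 + 6 = 4776 → 187057/4776
APPEND 42: p_4 = 42·187057 + 10379 = 7866773, q_4 = 42·4776 + 265 = 200857 → 7866773/200857
APPEND 14: p_5 = 14·7866773 + 187057 = 110321879, q_5 = 14·200857 + 4776 = 2816774 → 110321879/2816774
APPEND 24: p_6 = 24·110321879 + 7866773 = 2655591869, q_6 = 24·2816774 + 200857 = 67803433 → 2655591869/67803433
APPEND 35: p_7 = 35·2655591869 + 110321879 = 93056037294, q_7 = 35·67803433 + 2816774 = 2375936929 → 93056037294/2375936929
APPEND 33: p_8 = 33·93056037294 + 2655591869 = 3073504822571, q_8 = 33·2375936929 + 67803433 = 78473722090 → 3073504822571/78473722090
APPEND 22: p_9 = 22·3073504822571 + 93056037294 = 67710162133856, q_9 = 22·78473722090 + 2375936929 = 1728797822909 → 67710162133856/1728797822909
APPEND 44: p_10 = 44·67710162133856 + 3073504822571 = 2982320638712235, q_10 = 44·1728797822909 + 78473722090 = 76145577930086 → 2982320638712235/76145577930086
APPEND 29: p_11 = 29·2982320638712235 + 67710162133856 = 86555008684788671, q_11 = 29·76145577930086 + 1728797822909 = 2209950557795403 → 86555008684788671/2209950557795403
APPEND 43: p_12 = 43·86555008684788671 + 2982320638712235 = 3724847694084625088, q_12 = 43·2209950557795403 + 76145577930086 = 95104019563132415 → 3724847694084625088/95104019563132415
APPEND 40: p_13 = 40·3724847694084625088 + 86555008684788671 = 149080462772069792191, q_13 = 40·95104019563132415 + 2209950557795403 = 3806370733083092003 → 149080462772069792191/3806370733083092003
APPEND 39: p_14 = 39·149080462772069792191 + 3724847694084625088 = 5817862895804806520537, q_14 = 39·3806370733083092003 + 95104019563132415 = 148543562609803720532 → 5817862895804806520537/148543562609803720532
APPEND 46: p_15 = 46·5817862895804806520537 + 149080462772069792191 = 267770773669793169736893, q_15 = 46·148543562609803720532 + 3806370733083092003 = 6836810250784054236475 → 267770773669793169736893/6836810250784054236475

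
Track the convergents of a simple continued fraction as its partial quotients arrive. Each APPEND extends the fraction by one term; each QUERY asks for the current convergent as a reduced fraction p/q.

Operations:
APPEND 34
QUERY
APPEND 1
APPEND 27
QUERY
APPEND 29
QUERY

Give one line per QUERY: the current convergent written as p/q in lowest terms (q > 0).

APPEND 34: p_0 = 34·1 + 0 = 34, q_0 = 34·0 + 1 = 1 → 34/1
APPEND 1: p_1 = 1·34 + 1 = 35, q_1 = 1·1 + 0 = 1 → 35/1
APPEND 27: p_2 = 27·35 + 34 = 979, q_2 = 27·1 + 1 = 28 → 979/28
APPEND 29: p_3 = 29·979 + 35 = 28426, q_3 = 29·28 + 1 = 813 → 28426/813

34/1
979/28
28426/813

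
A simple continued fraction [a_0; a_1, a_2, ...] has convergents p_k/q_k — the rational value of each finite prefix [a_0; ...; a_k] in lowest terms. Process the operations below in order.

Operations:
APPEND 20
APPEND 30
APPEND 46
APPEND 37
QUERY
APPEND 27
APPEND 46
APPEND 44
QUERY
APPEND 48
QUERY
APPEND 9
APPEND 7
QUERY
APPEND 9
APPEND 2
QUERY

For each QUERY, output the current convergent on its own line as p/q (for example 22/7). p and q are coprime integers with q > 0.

1024243/51127
56101576367/2800414838
2694150072301/134483526611
172818315661833/8626548606970
3332154902028979/166330727841104

APPEND 20: p_0 = 20·1 + 0 = 20, q_0 = 20·0 + 1 = 1 → 20/1
APPEND 30: p_1 = 30·20 + 1 = 601, q_1 = 30·1 + 0 = 30 → 601/30
APPEND 46: p_2 = 46·601 + 20 = 27666, q_2 = 46·30 + 1 = 1381 → 27666/1381
APPEND 37: p_3 = 37·27666 + 601 = 1024243, q_3 = 37·1381 + 30 = 51127 → 1024243/51127
APPEND 27: p_4 = 27·1024243 + 27666 = 27682227, q_4 = 27·51127 + 1381 = 1381810 → 27682227/1381810
APPEND 46: p_5 = 46·27682227 + 1024243 = 1274406685, q_5 = 46·1381810 + 51127 = 63614387 → 1274406685/63614387
APPEND 44: p_6 = 44·1274406685 + 27682227 = 56101576367, q_6 = 44·63614387 + 1381810 = 2800414838 → 56101576367/2800414838
APPEND 48: p_7 = 48·56101576367 + 1274406685 = 2694150072301, q_7 = 48·2800414838 + 63614387 = 134483526611 → 2694150072301/134483526611
APPEND 9: p_8 = 9·2694150072301 + 56101576367 = 24303452227076, q_8 = 9·134483526611 + 2800414838 = 1213152154337 → 24303452227076/1213152154337
APPEND 7: p_9 = 7·24303452227076 + 2694150072301 = 172818315661833, q_9 = 7·1213152154337 + 134483526611 = 8626548606970 → 172818315661833/8626548606970
APPEND 9: p_10 = 9·172818315661833 + 24303452227076 = 1579668293183573, q_10 = 9·8626548606970 + 1213152154337 = 78852089617067 → 1579668293183573/78852089617067
APPEND 2: p_11 = 2·1579668293183573 + 172818315661833 = 3332154902028979, q_11 = 2·78852089617067 + 8626548606970 = 166330727841104 → 3332154902028979/166330727841104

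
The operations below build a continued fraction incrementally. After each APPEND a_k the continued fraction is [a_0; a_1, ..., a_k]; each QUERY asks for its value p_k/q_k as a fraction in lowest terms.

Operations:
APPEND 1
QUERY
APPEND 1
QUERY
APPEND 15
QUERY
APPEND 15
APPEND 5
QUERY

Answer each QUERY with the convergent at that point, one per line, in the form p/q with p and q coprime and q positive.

APPEND 1: p_0 = 1·1 + 0 = 1, q_0 = 1·0 + 1 = 1 → 1/1
APPEND 1: p_1 = 1·1 + 1 = 2, q_1 = 1·1 + 0 = 1 → 2/1
APPEND 15: p_2 = 15·2 + 1 = 31, q_2 = 15·1 + 1 = 16 → 31/16
APPEND 15: p_3 = 15·31 + 2 = 467, q_3 = 15·16 + 1 = 241 → 467/241
APPEND 5: p_4 = 5·467 + 31 = 2366, q_4 = 5·241 + 16 = 1221 → 2366/1221

1/1
2/1
31/16
2366/1221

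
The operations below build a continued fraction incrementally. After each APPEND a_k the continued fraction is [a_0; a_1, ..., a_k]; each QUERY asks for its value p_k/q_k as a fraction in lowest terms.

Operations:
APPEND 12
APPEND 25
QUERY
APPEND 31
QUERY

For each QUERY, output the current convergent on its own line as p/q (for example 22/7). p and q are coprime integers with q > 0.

APPEND 12: p_0 = 12·1 + 0 = 12, q_0 = 12·0 + 1 = 1 → 12/1
APPEND 25: p_1 = 25·12 + 1 = 301, q_1 = 25·1 + 0 = 25 → 301/25
APPEND 31: p_2 = 31·301 + 12 = 9343, q_2 = 31·25 + 1 = 776 → 9343/776

301/25
9343/776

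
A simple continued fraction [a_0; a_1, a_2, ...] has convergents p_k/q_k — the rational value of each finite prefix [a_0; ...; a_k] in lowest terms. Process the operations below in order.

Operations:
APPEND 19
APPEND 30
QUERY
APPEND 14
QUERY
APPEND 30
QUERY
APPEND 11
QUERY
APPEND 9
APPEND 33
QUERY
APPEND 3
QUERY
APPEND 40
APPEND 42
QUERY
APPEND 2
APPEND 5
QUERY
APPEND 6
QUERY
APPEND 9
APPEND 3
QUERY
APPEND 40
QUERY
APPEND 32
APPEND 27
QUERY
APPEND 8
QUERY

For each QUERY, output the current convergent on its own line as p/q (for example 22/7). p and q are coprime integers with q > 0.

571/30
8013/421
240961/12660
2658584/139681
800209745/42042718
2424797452/127397943
4109693326102/215921736339
45695587126247/2400828901919
282490701517511/14841954844630
8046826403869049/422777222355397
324461168055545806/17047067316719469
280876174680951586513/14757128213965936404
2257400201651794026945/118602954643084869637

APPEND 19: p_0 = 19·1 + 0 = 19, q_0 = 19·0 + 1 = 1 → 19/1
APPEND 30: p_1 = 30·19 + 1 = 571, q_1 = 30·1 + 0 = 30 → 571/30
APPEND 14: p_2 = 14·571 + 19 = 8013, q_2 = 14·30 + 1 = 421 → 8013/421
APPEND 30: p_3 = 30·8013 + 571 = 240961, q_3 = 30·421 + 30 = 12660 → 240961/12660
APPEND 11: p_4 = 11·240961 + 8013 = 2658584, q_4 = 11·12660 + 421 = 139681 → 2658584/139681
APPEND 9: p_5 = 9·2658584 + 240961 = 24168217, q_5 = 9·139681 + 12660 = 1269789 → 24168217/1269789
APPEND 33: p_6 = 33·24168217 + 2658584 = 800209745, q_6 = 33·1269789 + 139681 = 42042718 → 800209745/42042718
APPEND 3: p_7 = 3·800209745 + 24168217 = 2424797452, q_7 = 3·42042718 + 1269789 = 127397943 → 2424797452/127397943
APPEND 40: p_8 = 40·2424797452 + 800209745 = 97792107825, q_8 = 40·127397943 + 42042718 = 5137960438 → 97792107825/5137960438
APPEND 42: p_9 = 42·97792107825 + 2424797452 = 4109693326102, q_9 = 42·5137960438 + 127397943 = 215921736339 → 4109693326102/215921736339
APPEND 2: p_10 = 2·4109693326102 + 97792107825 = 8317178760029, q_10 = 2·215921736339 + 5137960438 = 436981433116 → 8317178760029/436981433116
APPEND 5: p_11 = 5·8317178760029 + 4109693326102 = 45695587126247, q_11 = 5·436981433116 + 215921736339 = 2400828901919 → 45695587126247/2400828901919
APPEND 6: p_12 = 6·45695587126247 + 8317178760029 = 282490701517511, q_12 = 6·2400828901919 + 436981433116 = 14841954844630 → 282490701517511/14841954844630
APPEND 9: p_13 = 9·282490701517511 + 45695587126247 = 2588111900783846, q_13 = 9·14841954844630 + 2400828901919 = 135978422503589 → 2588111900783846/135978422503589
APPEND 3: p_14 = 3·2588111900783846 + 282490701517511 = 8046826403869049, q_14 = 3·135978422503589 + 14841954844630 = 422777222355397 → 8046826403869049/422777222355397
APPEND 40: p_15 = 40·8046826403869049 + 2588111900783846 = 324461168055545806, q_15 = 40·422777222355397 + 135978422503589 = 17047067316719469 → 324461168055545806/17047067316719469
APPEND 32: p_16 = 32·324461168055545806 + 8046826403869049 = 10390804204181334841, q_16 = 32·17047067316719469 + 422777222355397 = 545928931357378405 → 10390804204181334841/545928931357378405
APPEND 27: p_17 = 27·10390804204181334841 + 324461168055545806 = 280876174680951586513, q_17 = 27·545928931357378405 + 17047067316719469 = 14757128213965936404 → 280876174680951586513/14757128213965936404
APPEND 8: p_18 = 8·280876174680951586513 + 10390804204181334841 = 2257400201651794026945, q_18 = 8·14757128213965936404 + 545928931357378405 = 118602954643084869637 → 2257400201651794026945/118602954643084869637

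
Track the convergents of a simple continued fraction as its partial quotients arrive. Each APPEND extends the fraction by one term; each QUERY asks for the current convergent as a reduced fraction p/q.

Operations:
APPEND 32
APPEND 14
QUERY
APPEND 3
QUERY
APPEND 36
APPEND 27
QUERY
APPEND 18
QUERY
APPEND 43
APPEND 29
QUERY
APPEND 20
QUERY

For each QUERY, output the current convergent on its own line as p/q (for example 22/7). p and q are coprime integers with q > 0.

APPEND 32: p_0 = 32·1 + 0 = 32, q_0 = 32·0 + 1 = 1 → 32/1
APPEND 14: p_1 = 14·32 + 1 = 449, q_1 = 14·1 + 0 = 14 → 449/14
APPEND 3: p_2 = 3·449 + 32 = 1379, q_2 = 3·14 + 1 = 43 → 1379/43
APPEND 36: p_3 = 36·1379 + 449 = 50093, q_3 = 36·43 + 14 = 1562 → 50093/1562
APPEND 27: p_4 = 27·50093 + 1379 = 1353890, q_4 = 27·1562 + 43 = 42217 → 1353890/42217
APPEND 18: p_5 = 18·1353890 + 50093 = 24420113, q_5 = 18·42217 + 1562 = 761468 → 24420113/761468
APPEND 43: p_6 = 43·24420113 + 1353890 = 1051418749, q_6 = 43·761468 + 42217 = 32785341 → 1051418749/32785341
APPEND 29: p_7 = 29·1051418749 + 24420113 = 30515563834, q_7 = 29·32785341 + 761468 = 951536357 → 30515563834/951536357
APPEND 20: p_8 = 20·30515563834 + 1051418749 = 611362695429, q_8 = 20·951536357 + 32785341 = 19063512481 → 611362695429/19063512481

449/14
1379/43
1353890/42217
24420113/761468
30515563834/951536357
611362695429/19063512481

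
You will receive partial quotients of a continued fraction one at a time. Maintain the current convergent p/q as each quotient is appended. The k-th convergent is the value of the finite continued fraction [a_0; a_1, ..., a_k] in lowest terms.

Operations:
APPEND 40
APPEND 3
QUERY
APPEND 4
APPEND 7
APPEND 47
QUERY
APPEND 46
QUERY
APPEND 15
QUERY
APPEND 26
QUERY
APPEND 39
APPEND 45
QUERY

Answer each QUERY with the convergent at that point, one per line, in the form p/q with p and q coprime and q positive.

APPEND 40: p_0 = 40·1 + 0 = 40, q_0 = 40·0 + 1 = 1 → 40/1
APPEND 3: p_1 = 3·40 + 1 = 121, q_1 = 3·1 + 0 = 3 → 121/3
APPEND 4: p_2 = 4·121 + 40 = 524, q_2 = 4·3 + 1 = 13 → 524/13
APPEND 7: p_3 = 7·524 + 121 = 3789, q_3 = 7·13 + 3 = 94 → 3789/94
APPEND 47: p_4 = 47·3789 + 524 = 178607, q_4 = 47·94 + 13 = 4431 → 178607/4431
APPEND 46: p_5 = 46·178607 + 3789 = 8219711, q_5 = 46·4431 + 94 = 203920 → 8219711/203920
APPEND 15: p_6 = 15·8219711 + 178607 = 123474272, q_6 = 15·203920 + 4431 = 3063231 → 123474272/3063231
APPEND 26: p_7 = 26·123474272 + 8219711 = 3218550783, q_7 = 26·3063231 + 203920 = 79847926 → 3218550783/79847926
APPEND 39: p_8 = 39·3218550783 + 123474272 = 125646954809, q_8 = 39·79847926 + 3063231 = 3117132345 → 125646954809/3117132345
APPEND 45: p_9 = 45·125646954809 + 3218550783 = 5657331517188, q_9 = 45·3117132345 + 79847926 = 140350803451 → 5657331517188/140350803451

121/3
178607/4431
8219711/203920
123474272/3063231
3218550783/79847926
5657331517188/140350803451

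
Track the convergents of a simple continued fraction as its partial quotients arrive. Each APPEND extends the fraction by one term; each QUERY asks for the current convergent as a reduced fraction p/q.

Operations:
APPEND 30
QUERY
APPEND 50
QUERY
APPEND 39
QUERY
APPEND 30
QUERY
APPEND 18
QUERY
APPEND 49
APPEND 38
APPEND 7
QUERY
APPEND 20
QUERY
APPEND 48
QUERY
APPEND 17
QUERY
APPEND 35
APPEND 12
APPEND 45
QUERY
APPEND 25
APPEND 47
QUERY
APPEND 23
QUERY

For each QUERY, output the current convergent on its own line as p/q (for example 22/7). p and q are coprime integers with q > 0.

APPEND 30: p_0 = 30·1 + 0 = 30, q_0 = 30·0 + 1 = 1 → 30/1
APPEND 50: p_1 = 50·30 + 1 = 1501, q_1 = 50·1 + 0 = 50 → 1501/50
APPEND 39: p_2 = 39·1501 + 30 = 58569, q_2 = 39·50 + 1 = 1951 → 58569/1951
APPEND 30: p_3 = 30·58569 + 1501 = 1758571, q_3 = 30·1951 + 50 = 58580 → 1758571/58580
APPEND 18: p_4 = 18·1758571 + 58569 = 31712847, q_4 = 18·58580 + 1951 = 1056391 → 31712847/1056391
APPEND 49: p_5 = 49·31712847 + 1758571 = 1555688074, q_5 = 49·1056391 + 58580 = 51821739 → 1555688074/51821739
APPEND 38: p_6 = 38·1555688074 + 31712847 = 59147859659, q_6 = 38·51821739 + 1056391 = 1970282473 → 59147859659/1970282473
APPEND 7: p_7 = 7·59147859659 + 1555688074 = 415590705687, q_7 = 7·1970282473 + 51821739 = 13843799050 → 415590705687/13843799050
APPEND 20: p_8 = 20·415590705687 + 59147859659 = 8370961973399, q_8 = 20·13843799050 + 1970282473 = 278846263473 → 8370961973399/278846263473
APPEND 48: p_9 = 48·8370961973399 + 415590705687 = 402221765428839, q_9 = 48·278846263473 + 13843799050 = 13398464445754 → 402221765428839/13398464445754
APPEND 17: p_10 = 17·402221765428839 + 8370961973399 = 6846140974263662, q_10 = 17·13398464445754 + 278846263473 = 228052741841291 → 6846140974263662/228052741841291
APPEND 35: p_11 = 35·6846140974263662 + 402221765428839 = 240017155864657009, q_11 = 35·228052741841291 + 13398464445754 = 7995244428890939 → 240017155864657009/7995244428890939
APPEND 12: p_12 = 12·240017155864657009 + 6846140974263662 = 2887052011350147770, q_12 = 12·7995244428890939 + 228052741841291 = 96170985888532559 → 2887052011350147770/96170985888532559
APPEND 45: p_13 = 45·2887052011350147770 + 240017155864657009 = 130157357666621306659, q_13 = 45·96170985888532559 + 7995244428890939 = 4335689609412856094 → 130157357666621306659/4335689609412856094
APPEND 25: p_14 = 25·130157357666621306659 + 2887052011350147770 = 3256820993676882814245, q_14 = 25·4335689609412856094 + 96170985888532559 = 108488411221209934909 → 3256820993676882814245/108488411221209934909
APPEND 47: p_15 = 47·3256820993676882814245 + 130157357666621306659 = 153200744060480113576174, q_15 = 47·108488411221209934909 + 4335689609412856094 = 5103291017006279796817 → 153200744060480113576174/5103291017006279796817
APPEND 23: p_16 = 23·153200744060480113576174 + 3256820993676882814245 = 3526873934384719495066247, q_16 = 23·5103291017006279796817 + 108488411221209934909 = 117484181802365645261700 → 3526873934384719495066247/117484181802365645261700

30/1
1501/50
58569/1951
1758571/58580
31712847/1056391
415590705687/13843799050
8370961973399/278846263473
402221765428839/13398464445754
6846140974263662/228052741841291
130157357666621306659/4335689609412856094
153200744060480113576174/5103291017006279796817
3526873934384719495066247/117484181802365645261700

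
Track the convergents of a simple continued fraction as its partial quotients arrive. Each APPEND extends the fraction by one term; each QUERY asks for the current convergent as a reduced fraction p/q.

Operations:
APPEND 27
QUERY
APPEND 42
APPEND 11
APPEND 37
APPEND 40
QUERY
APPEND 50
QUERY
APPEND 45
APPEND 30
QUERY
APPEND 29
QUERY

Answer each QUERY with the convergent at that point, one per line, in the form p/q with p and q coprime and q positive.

APPEND 27: p_0 = 27·1 + 0 = 27, q_0 = 27·0 + 1 = 1 → 27/1
APPEND 42: p_1 = 42·27 + 1 = 1135, q_1 = 42·1 + 0 = 42 → 1135/42
APPEND 11: p_2 = 11·1135 + 27 = 12512, q_2 = 11·42 + 1 = 463 → 12512/463
APPEND 37: p_3 = 37·12512 + 1135 = 464079, q_3 = 37·463 + 42 = 17173 → 464079/17173
APPEND 40: p_4 = 40·464079 + 12512 = 18575672, q_4 = 40·17173 + 463 = 687383 → 18575672/687383
APPEND 50: p_5 = 50·18575672 + 464079 = 929247679, q_5 = 50·687383 + 17173 = 34386323 → 929247679/34386323
APPEND 45: p_6 = 45·929247679 + 18575672 = 41834721227, q_6 = 45·34386323 + 687383 = 1548071918 → 41834721227/1548071918
APPEND 30: p_7 = 30·41834721227 + 929247679 = 1255970884489, q_7 = 30·1548071918 + 34386323 = 46476543863 → 1255970884489/46476543863
APPEND 29: p_8 = 29·1255970884489 + 41834721227 = 36464990371408, q_8 = 29·46476543863 + 1548071918 = 1349367843945 → 36464990371408/1349367843945

27/1
18575672/687383
929247679/34386323
1255970884489/46476543863
36464990371408/1349367843945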